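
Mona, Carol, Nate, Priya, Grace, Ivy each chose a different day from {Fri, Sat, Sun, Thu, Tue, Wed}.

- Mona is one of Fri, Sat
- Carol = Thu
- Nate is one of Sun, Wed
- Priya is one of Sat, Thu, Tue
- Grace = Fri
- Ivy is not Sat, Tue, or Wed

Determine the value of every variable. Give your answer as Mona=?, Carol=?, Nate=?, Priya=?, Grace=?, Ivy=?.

Carol's domain is down to {Thu}, so Carol = Thu. So Priya, Ivy can't be Thu.
Grace's domain is down to {Fri}, so Grace = Fri. So Mona, Ivy can't be Fri.
Ivy must be Sun (only option left). Remove Sun from Nate.
Mona has just one choice, so Mona = Sat. Remove Sat from Priya.
Nate has just one choice, so Nate = Wed.
Priya's domain is down to {Tue}, so Priya = Tue.

Mona=Sat, Carol=Thu, Nate=Wed, Priya=Tue, Grace=Fri, Ivy=Sun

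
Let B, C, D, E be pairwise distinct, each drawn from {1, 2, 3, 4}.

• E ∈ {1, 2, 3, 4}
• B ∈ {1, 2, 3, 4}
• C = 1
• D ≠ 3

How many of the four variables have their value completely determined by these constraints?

1

C's domain is down to {1}, so C = 1. So B, D, E can't be 1.
Determined: C=1. The other variables each still have more than one consistent value. That makes 1.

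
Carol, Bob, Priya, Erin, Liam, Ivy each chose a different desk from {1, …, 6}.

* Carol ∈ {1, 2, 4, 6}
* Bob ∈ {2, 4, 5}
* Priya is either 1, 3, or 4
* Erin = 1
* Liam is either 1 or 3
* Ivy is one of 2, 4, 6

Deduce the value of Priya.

Erin must be 1 (only option left). Eliminate 1 elsewhere: Carol, Priya, Liam.
Liam's domain is down to {3}, so Liam = 3. So Priya can't be 3.
So Priya = 4.

4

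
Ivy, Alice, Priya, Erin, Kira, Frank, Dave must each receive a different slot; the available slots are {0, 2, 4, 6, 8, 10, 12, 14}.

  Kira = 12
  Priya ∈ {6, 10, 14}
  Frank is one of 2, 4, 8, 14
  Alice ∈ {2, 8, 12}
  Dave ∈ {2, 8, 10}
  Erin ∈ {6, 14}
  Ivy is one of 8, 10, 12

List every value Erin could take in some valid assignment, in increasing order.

6, 14

Kira has just one choice, so Kira = 12. So Ivy, Alice can't be 12.
Among the 6 still-open variables, 4 fits only Frank (and all 6 values in {2, 4, 6, 8, 10, 14} must be used), so Frank = 4.
Ivy, Alice, Dave share exactly the 3 values {2, 8, 10}; by pigeonhole those values go to them, so strike 2, 8, 10 from Priya.
No further eliminations apply; Erin can still be any of 6, 14.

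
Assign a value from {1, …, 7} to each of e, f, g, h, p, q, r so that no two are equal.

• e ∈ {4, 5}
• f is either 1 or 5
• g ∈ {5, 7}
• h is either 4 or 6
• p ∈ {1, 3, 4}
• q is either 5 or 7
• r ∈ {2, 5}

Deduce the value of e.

4

Among the 7 variables, 2 fits only r (and all 7 values in {1, 2, 3, 4, 5, 6, 7} must be used), so r = 2.
The 6 still-open variables draw from only 6 values {1, 3, 4, 5, 6, 7}, so each is used; only p can be 3, hence p = 3.
Among the 5 still-open variables, 1 fits only f (and all 5 values in {1, 4, 5, 6, 7} must be used), so f = 1.
The 4 still-open variables draw from only 4 values {4, 5, 6, 7}, so each is used; only h can be 6, hence h = 6.
The 3 still-open variables together cover exactly {4, 5, 7} — 3 values for 3 variables — and 4 appears only in e's list, so e = 4.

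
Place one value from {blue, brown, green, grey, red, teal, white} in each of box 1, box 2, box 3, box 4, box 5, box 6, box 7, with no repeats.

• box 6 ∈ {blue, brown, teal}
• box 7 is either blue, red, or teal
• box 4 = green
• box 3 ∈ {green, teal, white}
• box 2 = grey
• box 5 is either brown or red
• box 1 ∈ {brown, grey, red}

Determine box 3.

white

box 2 has just one choice, so box 2 = grey. So box 1 can't be grey.
box 4's domain is down to {green}, so box 4 = green. So box 3 can't be green.
The 5 still-open variables draw from only 5 values {blue, brown, red, teal, white}, so each is used; only box 3 can be white, hence box 3 = white.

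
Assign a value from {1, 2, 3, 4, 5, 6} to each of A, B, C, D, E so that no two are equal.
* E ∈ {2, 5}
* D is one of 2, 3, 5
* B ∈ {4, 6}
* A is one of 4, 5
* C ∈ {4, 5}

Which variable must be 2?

E

The 5 variables together cover exactly {2, 3, 4, 5, 6} — 5 values for 5 variables — and 3 appears only in D's list, so D = 3.
The 4 still-open variables draw from only 4 values {2, 4, 5, 6}, so each is used; only E can be 2, hence E = 2.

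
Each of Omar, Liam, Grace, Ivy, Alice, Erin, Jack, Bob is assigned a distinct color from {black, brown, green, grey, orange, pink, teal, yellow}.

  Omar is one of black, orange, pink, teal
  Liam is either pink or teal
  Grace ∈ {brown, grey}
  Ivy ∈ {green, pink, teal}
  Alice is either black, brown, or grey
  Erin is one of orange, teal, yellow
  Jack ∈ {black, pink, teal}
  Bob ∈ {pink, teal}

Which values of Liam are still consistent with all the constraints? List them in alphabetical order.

Among the 8 variables, green fits only Ivy (and all 8 values in {black, brown, green, grey, orange, pink, teal, yellow} must be used), so Ivy = green.
The 7 still-open variables together cover exactly {black, brown, grey, orange, pink, teal, yellow} — 7 values for 7 variables — and yellow appears only in Erin's list, so Erin = yellow.
The 6 still-open variables together cover exactly {black, brown, grey, orange, pink, teal} — 6 values for 6 variables — and orange appears only in Omar's list, so Omar = orange.
Liam and Bob between them cover only {pink, teal} — a naked pair. Remove those values from Jack.
Jack's domain is down to {black}, so Jack = black. Remove black from Alice.
No further eliminations apply; Liam can still be any of pink, teal.

pink, teal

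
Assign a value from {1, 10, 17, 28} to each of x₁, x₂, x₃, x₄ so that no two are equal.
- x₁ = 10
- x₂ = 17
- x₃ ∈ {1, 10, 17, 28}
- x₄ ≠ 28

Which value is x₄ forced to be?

1

x₁ has just one choice, so x₁ = 10. So x₃, x₄ can't be 10.
x₂'s domain is down to {17}, so x₂ = 17. Strike 17 from x₃, x₄.
So x₄ = 1.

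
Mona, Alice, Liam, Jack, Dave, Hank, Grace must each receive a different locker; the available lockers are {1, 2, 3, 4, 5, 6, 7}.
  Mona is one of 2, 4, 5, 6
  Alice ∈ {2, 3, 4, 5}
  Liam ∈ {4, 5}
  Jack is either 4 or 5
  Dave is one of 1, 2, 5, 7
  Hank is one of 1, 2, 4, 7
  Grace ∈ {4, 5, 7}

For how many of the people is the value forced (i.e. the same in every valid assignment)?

The 7 variables draw from only 7 values {1, 2, 3, 4, 5, 6, 7}, so each is used; only Alice can be 3, hence Alice = 3.
The 6 still-open variables together cover exactly {1, 2, 4, 5, 6, 7} — 6 values for 6 variables — and 6 appears only in Mona's list, so Mona = 6.
Liam and Jack between them cover only {4, 5} — a naked pair. Remove those values from Dave, Hank, Grace.
That leaves Grace = 7. Strike 7 from Dave, Hank.
Determined: Mona=6, Alice=3, Grace=7. The other people each still have more than one consistent value. That makes 3.

3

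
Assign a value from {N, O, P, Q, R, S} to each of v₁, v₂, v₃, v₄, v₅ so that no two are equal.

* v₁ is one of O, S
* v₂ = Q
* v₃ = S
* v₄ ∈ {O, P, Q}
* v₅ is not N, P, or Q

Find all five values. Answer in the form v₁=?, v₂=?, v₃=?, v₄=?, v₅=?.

v₂ has just one choice, so v₂ = Q. So v₄ can't be Q.
v₃'s domain is down to {S}, so v₃ = S. So v₁, v₅ can't be S.
That leaves v₁ = O. So v₄, v₅ can't be O.
That leaves v₄ = P.
That leaves v₅ = R.

v₁=O, v₂=Q, v₃=S, v₄=P, v₅=R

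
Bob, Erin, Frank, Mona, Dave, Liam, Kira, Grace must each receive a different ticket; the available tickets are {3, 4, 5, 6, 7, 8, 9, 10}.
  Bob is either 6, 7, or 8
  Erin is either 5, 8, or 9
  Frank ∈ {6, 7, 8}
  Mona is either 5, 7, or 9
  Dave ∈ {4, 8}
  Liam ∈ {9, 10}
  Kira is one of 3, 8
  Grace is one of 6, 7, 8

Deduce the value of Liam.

Among the 8 variables, 3 fits only Kira (and all 8 values in {3, 4, 5, 6, 7, 8, 9, 10} must be used), so Kira = 3.
The 7 still-open variables draw from only 7 values {4, 5, 6, 7, 8, 9, 10}, so each is used; only Dave can be 4, hence Dave = 4.
Among the 6 still-open variables, 10 fits only Liam (and all 6 values in {5, 6, 7, 8, 9, 10} must be used), so Liam = 10.

10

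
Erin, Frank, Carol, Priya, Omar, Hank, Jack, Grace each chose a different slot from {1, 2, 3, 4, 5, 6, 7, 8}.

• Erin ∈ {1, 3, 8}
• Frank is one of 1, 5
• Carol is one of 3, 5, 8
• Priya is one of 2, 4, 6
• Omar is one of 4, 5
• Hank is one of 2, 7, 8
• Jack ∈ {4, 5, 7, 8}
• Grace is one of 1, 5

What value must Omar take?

4

The 8 variables draw from only 8 values {1, 2, 3, 4, 5, 6, 7, 8}, so each is used; only Priya can be 6, hence Priya = 6.
Among the 7 still-open variables, 2 fits only Hank (and all 7 values in {1, 2, 3, 4, 5, 7, 8} must be used), so Hank = 2.
The 6 still-open variables draw from only 6 values {1, 3, 4, 5, 7, 8}, so each is used; only Jack can be 7, hence Jack = 7.
The 5 still-open variables together cover exactly {1, 3, 4, 5, 8} — 5 values for 5 variables — and 4 appears only in Omar's list, so Omar = 4.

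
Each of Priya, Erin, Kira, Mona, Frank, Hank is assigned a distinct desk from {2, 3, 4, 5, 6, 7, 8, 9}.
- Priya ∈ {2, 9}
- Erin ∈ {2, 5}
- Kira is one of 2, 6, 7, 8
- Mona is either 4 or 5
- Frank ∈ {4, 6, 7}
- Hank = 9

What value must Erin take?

5

Hank has just one choice, so Hank = 9. Eliminate 9 elsewhere: Priya.
Priya's domain is down to {2}, so Priya = 2. Strike 2 from Erin, Kira.
So Erin = 5.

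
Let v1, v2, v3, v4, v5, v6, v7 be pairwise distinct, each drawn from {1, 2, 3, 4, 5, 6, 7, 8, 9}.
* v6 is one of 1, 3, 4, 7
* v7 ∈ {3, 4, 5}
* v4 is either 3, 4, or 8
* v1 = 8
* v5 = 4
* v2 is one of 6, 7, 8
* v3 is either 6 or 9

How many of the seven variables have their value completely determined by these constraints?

4

v1 must be 8 (only option left). Remove 8 from v2, v4.
v5's domain is down to {4}, so v5 = 4. Strike 4 from v4, v6, v7.
v4 must be 3 (only option left). Strike 3 from v6, v7.
v7 has just one choice, so v7 = 5.
Determined: v1=8, v4=3, v5=4, v7=5. The other variables each still have more than one consistent value. That makes 4.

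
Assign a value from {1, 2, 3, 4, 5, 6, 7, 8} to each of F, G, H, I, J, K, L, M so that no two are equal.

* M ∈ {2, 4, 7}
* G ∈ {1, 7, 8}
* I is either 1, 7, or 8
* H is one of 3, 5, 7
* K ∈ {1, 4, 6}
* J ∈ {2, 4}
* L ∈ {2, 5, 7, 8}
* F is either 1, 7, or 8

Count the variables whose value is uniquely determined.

3

Among the 8 variables, 3 fits only H (and all 8 values in {1, 2, 3, 4, 5, 6, 7, 8} must be used), so H = 3.
The 7 still-open variables draw from only 7 values {1, 2, 4, 5, 6, 7, 8}, so each is used; only L can be 5, hence L = 5.
The 6 still-open variables together cover exactly {1, 2, 4, 6, 7, 8} — 6 values for 6 variables — and 6 appears only in K's list, so K = 6.
F, G, I share exactly the 3 values {1, 7, 8}; by pigeonhole those values go to them, so strike 1, 7, 8 from M.
Determined: H=3, K=6, L=5. The other variables each still have more than one consistent value. That makes 3.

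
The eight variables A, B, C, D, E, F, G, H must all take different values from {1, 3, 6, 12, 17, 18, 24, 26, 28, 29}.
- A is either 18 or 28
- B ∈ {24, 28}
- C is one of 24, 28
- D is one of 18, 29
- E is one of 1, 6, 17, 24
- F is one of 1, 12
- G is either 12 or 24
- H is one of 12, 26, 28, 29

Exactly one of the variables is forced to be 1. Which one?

F

The 2 variables B and C are confined to {24, 28}, which locks those values in; drop them from A, E, G, H.
A's domain is down to {18}, so A = 18. Strike 18 from D.
D's domain is down to {29}, so D = 29. So H can't be 29.
G's domain is down to {12}, so G = 12. Eliminate 12 elsewhere: F, H.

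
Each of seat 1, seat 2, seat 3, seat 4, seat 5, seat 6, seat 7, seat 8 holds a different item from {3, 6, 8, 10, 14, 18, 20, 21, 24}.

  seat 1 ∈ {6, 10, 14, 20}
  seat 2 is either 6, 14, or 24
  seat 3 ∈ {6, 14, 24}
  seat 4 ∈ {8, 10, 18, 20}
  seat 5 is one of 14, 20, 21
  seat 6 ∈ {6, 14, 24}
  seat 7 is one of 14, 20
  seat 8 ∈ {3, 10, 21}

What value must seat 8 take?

3

seat 2, seat 3, seat 6 between them cover only {6, 14, 24} — a naked triple. Remove those values from seat 1, seat 5, seat 7.
That leaves seat 7 = 20. Strike 20 from seat 1, seat 4, seat 5.
That leaves seat 1 = 10. So seat 4, seat 8 can't be 10.
seat 5 has just one choice, so seat 5 = 21. Eliminate 21 elsewhere: seat 8.
So seat 8 = 3.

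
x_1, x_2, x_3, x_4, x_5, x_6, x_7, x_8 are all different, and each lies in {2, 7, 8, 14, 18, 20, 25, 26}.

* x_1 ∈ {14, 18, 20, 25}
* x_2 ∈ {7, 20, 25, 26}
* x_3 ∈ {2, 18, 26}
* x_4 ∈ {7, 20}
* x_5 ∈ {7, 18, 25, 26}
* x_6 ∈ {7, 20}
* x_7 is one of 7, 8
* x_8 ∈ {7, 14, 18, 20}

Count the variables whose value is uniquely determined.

Among the 8 variables, 2 fits only x_3 (and all 8 values in {2, 7, 8, 14, 18, 20, 25, 26} must be used), so x_3 = 2.
Among the 7 still-open variables, 8 fits only x_7 (and all 7 values in {7, 8, 14, 18, 20, 25, 26} must be used), so x_7 = 8.
x_4 and x_6 share exactly the 2 values {7, 20}; by pigeonhole those values go to them, so strike 7, 20 from x_1, x_2, x_5, x_8.
Determined: x_3=2, x_7=8. The other variables each still have more than one consistent value. That makes 2.

2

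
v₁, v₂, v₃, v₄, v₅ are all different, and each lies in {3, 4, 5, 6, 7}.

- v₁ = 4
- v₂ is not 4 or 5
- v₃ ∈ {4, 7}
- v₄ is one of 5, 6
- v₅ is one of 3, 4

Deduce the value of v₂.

v₁'s domain is down to {4}, so v₁ = 4. So v₃, v₅ can't be 4.
That leaves v₃ = 7. So v₂ can't be 7.
v₅'s domain is down to {3}, so v₅ = 3. So v₂ can't be 3.
So v₂ = 6.

6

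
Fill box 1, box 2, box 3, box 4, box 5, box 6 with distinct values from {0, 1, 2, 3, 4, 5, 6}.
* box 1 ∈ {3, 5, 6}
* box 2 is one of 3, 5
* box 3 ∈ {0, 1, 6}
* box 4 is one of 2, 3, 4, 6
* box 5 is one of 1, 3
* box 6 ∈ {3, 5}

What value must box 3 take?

0

box 2 and box 6 share exactly the 2 values {3, 5}; by pigeonhole those values go to them, so strike 3, 5 from box 1, box 4, box 5.
box 1 has just one choice, so box 1 = 6. Eliminate 6 elsewhere: box 3, box 4.
box 5's domain is down to {1}, so box 5 = 1. Strike 1 from box 3.
So box 3 = 0.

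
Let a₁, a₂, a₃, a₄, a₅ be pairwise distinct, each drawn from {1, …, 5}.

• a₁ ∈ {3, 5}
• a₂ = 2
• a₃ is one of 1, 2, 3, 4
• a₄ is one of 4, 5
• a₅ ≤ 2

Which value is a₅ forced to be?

a₂ must be 2 (only option left). Strike 2 from a₃, a₅.
So a₅ = 1.

1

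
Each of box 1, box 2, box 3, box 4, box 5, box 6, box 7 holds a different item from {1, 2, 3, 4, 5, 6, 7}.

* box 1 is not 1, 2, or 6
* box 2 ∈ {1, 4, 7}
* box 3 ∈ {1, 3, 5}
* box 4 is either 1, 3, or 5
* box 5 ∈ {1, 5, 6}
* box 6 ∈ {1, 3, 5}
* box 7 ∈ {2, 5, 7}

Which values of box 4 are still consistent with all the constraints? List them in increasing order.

1, 3, 5

The 7 variables draw from only 7 values {1, 2, 3, 4, 5, 6, 7}, so each is used; only box 7 can be 2, hence box 7 = 2.
The 6 still-open variables draw from only 6 values {1, 3, 4, 5, 6, 7}, so each is used; only box 5 can be 6, hence box 5 = 6.
box 3, box 4, box 6 between them cover only {1, 3, 5} — a naked triple. Remove those values from box 1, box 2.
No further eliminations apply; box 4 can still be any of 1, 3, 5.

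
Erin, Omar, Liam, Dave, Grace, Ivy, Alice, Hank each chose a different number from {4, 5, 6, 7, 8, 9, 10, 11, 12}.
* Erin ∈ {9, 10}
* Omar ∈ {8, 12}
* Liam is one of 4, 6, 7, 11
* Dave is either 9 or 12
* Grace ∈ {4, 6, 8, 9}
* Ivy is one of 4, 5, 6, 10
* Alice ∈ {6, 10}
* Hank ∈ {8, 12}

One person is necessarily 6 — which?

Omar and Hank between them cover only {8, 12} — a naked pair. Remove those values from Dave, Grace.
That leaves Dave = 9. Remove 9 from Erin, Grace.
Erin's domain is down to {10}, so Erin = 10. Strike 10 from Ivy, Alice.
So 6 goes to Alice.

Alice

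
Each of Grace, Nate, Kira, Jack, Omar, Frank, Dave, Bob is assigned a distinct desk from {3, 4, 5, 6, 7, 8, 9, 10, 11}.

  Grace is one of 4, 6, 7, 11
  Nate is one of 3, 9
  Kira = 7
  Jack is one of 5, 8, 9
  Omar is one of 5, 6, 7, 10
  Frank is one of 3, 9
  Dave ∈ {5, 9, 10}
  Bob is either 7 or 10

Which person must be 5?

Kira has just one choice, so Kira = 7. Remove 7 from Grace, Omar, Bob.
Bob's domain is down to {10}, so Bob = 10. Eliminate 10 elsewhere: Omar, Dave.
Nate and Frank share exactly the 2 values {3, 9}; by pigeonhole those values go to them, so strike 3, 9 from Jack, Dave.
So 5 goes to Dave.

Dave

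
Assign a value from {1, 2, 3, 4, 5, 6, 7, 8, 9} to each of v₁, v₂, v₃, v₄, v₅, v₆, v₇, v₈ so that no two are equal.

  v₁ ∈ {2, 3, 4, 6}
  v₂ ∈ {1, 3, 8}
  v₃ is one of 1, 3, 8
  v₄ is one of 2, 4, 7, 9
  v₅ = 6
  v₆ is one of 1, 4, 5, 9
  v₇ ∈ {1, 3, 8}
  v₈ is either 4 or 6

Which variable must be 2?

v₁

v₅ must be 6 (only option left). Strike 6 from v₁, v₈.
v₈'s domain is down to {4}, so v₈ = 4. So v₁, v₄, v₆ can't be 4.
v₂, v₃, v₇ between them cover only {1, 3, 8} — a naked triple. Remove those values from v₁, v₆.
So 2 goes to v₁.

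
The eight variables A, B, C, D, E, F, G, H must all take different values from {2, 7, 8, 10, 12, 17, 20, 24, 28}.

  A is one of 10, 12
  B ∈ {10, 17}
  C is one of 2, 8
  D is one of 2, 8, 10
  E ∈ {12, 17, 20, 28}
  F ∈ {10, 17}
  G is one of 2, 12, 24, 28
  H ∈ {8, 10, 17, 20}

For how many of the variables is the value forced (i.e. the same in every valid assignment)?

4

The 8 variables draw from only 8 values {2, 8, 10, 12, 17, 20, 24, 28}, so each is used; only G can be 24, hence G = 24.
The 7 still-open variables together cover exactly {2, 8, 10, 12, 17, 20, 28} — 7 values for 7 variables — and 28 appears only in E's list, so E = 28.
The 6 still-open variables draw from only 6 values {2, 8, 10, 12, 17, 20}, so each is used; only A can be 12, hence A = 12.
The 5 still-open variables together cover exactly {2, 8, 10, 17, 20} — 5 values for 5 variables — and 20 appears only in H's list, so H = 20.
B and F share exactly the 2 values {10, 17}; by pigeonhole those values go to them, so strike 10, 17 from D.
Determined: A=12, E=28, G=24, H=20. The other variables each still have more than one consistent value. That makes 4.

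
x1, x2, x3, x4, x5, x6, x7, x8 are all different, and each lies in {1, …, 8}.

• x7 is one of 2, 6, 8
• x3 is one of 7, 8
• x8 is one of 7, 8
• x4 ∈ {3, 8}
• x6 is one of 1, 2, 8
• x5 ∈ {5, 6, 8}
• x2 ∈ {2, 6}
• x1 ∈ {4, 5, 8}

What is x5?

5

Among the 8 variables, 1 fits only x6 (and all 8 values in {1, 2, 3, 4, 5, 6, 7, 8} must be used), so x6 = 1.
The 7 still-open variables draw from only 7 values {2, 3, 4, 5, 6, 7, 8}, so each is used; only x4 can be 3, hence x4 = 3.
The 6 still-open variables draw from only 6 values {2, 4, 5, 6, 7, 8}, so each is used; only x1 can be 4, hence x1 = 4.
The 5 still-open variables together cover exactly {2, 5, 6, 7, 8} — 5 values for 5 variables — and 5 appears only in x5's list, so x5 = 5.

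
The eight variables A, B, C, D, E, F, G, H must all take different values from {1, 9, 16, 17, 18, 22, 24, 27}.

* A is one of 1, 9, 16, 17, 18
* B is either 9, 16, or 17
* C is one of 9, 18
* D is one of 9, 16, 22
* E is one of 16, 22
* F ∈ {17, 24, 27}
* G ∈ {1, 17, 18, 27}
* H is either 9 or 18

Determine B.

17

The 8 variables together cover exactly {1, 9, 16, 17, 18, 22, 24, 27} — 8 values for 8 variables — and 24 appears only in F's list, so F = 24.
Among the 7 still-open variables, 27 fits only G (and all 7 values in {1, 9, 16, 17, 18, 22, 27} must be used), so G = 27.
Among the 6 still-open variables, 1 fits only A (and all 6 values in {1, 9, 16, 17, 18, 22} must be used), so A = 1.
The 5 still-open variables together cover exactly {9, 16, 17, 18, 22} — 5 values for 5 variables — and 17 appears only in B's list, so B = 17.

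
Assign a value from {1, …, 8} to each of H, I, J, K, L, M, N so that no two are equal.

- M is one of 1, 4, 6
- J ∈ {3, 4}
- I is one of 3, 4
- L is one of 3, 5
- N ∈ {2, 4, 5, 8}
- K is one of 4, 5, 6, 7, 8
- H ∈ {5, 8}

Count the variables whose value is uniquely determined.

I and J between them cover only {3, 4} — a naked pair. Remove those values from K, L, M, N.
L's domain is down to {5}, so L = 5. Eliminate 5 elsewhere: H, K, N.
That leaves H = 8. So K, N can't be 8.
N must be 2 (only option left).
Determined: H=8, L=5, N=2. The other variables each still have more than one consistent value. That makes 3.

3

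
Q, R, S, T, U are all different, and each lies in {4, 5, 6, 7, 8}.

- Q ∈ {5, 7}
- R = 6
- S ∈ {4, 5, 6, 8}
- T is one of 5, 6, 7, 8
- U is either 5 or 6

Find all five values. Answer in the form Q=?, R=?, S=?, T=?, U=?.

Q=7, R=6, S=4, T=8, U=5

R has just one choice, so R = 6. Strike 6 from S, T, U.
U must be 5 (only option left). Eliminate 5 elsewhere: Q, S, T.
Q has just one choice, so Q = 7. Strike 7 from T.
T has just one choice, so T = 8. Strike 8 from S.
That leaves S = 4.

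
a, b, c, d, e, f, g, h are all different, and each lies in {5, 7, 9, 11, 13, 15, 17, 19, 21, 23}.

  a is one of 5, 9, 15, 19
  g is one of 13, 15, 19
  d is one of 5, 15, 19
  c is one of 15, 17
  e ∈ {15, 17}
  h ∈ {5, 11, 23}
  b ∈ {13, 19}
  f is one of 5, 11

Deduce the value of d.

The 8 variables together cover exactly {5, 9, 11, 13, 15, 17, 19, 23} — 8 values for 8 variables — and 9 appears only in a's list, so a = 9.
The 7 still-open variables together cover exactly {5, 11, 13, 15, 17, 19, 23} — 7 values for 7 variables — and 23 appears only in h's list, so h = 23.
Among the 6 still-open variables, 11 fits only f (and all 6 values in {5, 11, 13, 15, 17, 19} must be used), so f = 11.
Among the 5 still-open variables, 5 fits only d (and all 5 values in {5, 13, 15, 17, 19} must be used), so d = 5.

5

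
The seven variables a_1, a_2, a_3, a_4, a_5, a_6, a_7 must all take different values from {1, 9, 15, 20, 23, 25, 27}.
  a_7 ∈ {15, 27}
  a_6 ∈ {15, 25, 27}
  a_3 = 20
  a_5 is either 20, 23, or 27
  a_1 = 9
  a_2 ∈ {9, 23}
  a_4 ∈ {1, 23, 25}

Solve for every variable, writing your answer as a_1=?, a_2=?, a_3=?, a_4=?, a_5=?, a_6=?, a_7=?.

a_1 must be 9 (only option left). Eliminate 9 elsewhere: a_2.
That leaves a_2 = 23. So a_4, a_5 can't be 23.
a_3 must be 20 (only option left). So a_5 can't be 20.
a_5 must be 27 (only option left). So a_6, a_7 can't be 27.
a_7 has just one choice, so a_7 = 15. Eliminate 15 elsewhere: a_6.
a_6's domain is down to {25}, so a_6 = 25. Strike 25 from a_4.
That leaves a_4 = 1.

a_1=9, a_2=23, a_3=20, a_4=1, a_5=27, a_6=25, a_7=15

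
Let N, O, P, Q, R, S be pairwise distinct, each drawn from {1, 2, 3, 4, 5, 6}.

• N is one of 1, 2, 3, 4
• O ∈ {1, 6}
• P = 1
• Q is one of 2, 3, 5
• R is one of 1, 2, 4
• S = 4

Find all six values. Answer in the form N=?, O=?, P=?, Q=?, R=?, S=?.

P has just one choice, so P = 1. Remove 1 from N, O, R.
S has just one choice, so S = 4. Remove 4 from N, R.
O must be 6 (only option left).
R must be 2 (only option left). Remove 2 from N, Q.
N has just one choice, so N = 3. Strike 3 from Q.
Q's domain is down to {5}, so Q = 5.

N=3, O=6, P=1, Q=5, R=2, S=4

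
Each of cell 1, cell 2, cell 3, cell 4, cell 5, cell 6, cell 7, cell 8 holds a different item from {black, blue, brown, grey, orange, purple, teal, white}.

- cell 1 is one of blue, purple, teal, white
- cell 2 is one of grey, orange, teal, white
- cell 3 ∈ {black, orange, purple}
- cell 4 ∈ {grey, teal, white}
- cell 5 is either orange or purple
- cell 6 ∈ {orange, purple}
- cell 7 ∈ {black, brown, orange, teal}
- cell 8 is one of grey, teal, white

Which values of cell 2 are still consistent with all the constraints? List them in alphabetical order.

grey, teal, white

Among the 8 variables, blue fits only cell 1 (and all 8 values in {black, blue, brown, grey, orange, purple, teal, white} must be used), so cell 1 = blue.
The 7 still-open variables draw from only 7 values {black, brown, grey, orange, purple, teal, white}, so each is used; only cell 7 can be brown, hence cell 7 = brown.
The 6 still-open variables draw from only 6 values {black, grey, orange, purple, teal, white}, so each is used; only cell 3 can be black, hence cell 3 = black.
The 2 variables cell 5 and cell 6 are confined to {orange, purple}, which locks those values in; drop them from cell 2.
No further eliminations apply; cell 2 can still be any of grey, teal, white.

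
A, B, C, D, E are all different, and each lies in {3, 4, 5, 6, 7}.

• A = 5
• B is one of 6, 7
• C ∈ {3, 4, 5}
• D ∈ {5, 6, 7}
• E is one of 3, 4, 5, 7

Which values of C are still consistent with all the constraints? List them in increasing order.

A must be 5 (only option left). So C, D, E can't be 5.
The 2 variables B and D are confined to {6, 7}, which locks those values in; drop them from E.
No further eliminations apply; C can still be any of 3, 4.

3, 4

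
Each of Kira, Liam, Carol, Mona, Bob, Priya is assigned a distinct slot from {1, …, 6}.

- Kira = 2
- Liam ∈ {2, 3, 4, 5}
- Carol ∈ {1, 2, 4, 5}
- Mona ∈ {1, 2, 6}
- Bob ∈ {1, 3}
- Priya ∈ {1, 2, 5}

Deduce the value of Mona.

6

Kira has just one choice, so Kira = 2. Eliminate 2 elsewhere: Liam, Carol, Mona, Priya.
The 5 still-open variables together cover exactly {1, 3, 4, 5, 6} — 5 values for 5 variables — and 6 appears only in Mona's list, so Mona = 6.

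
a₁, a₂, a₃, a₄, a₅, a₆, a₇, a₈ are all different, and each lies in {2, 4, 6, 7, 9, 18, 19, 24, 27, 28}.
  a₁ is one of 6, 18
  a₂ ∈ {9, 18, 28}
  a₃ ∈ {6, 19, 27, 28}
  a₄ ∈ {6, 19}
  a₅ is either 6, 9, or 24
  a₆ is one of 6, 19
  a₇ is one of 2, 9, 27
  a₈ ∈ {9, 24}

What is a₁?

18

The 8 variables draw from only 8 values {2, 6, 9, 18, 19, 24, 27, 28}, so each is used; only a₇ can be 2, hence a₇ = 2.
The 7 still-open variables together cover exactly {6, 9, 18, 19, 24, 27, 28} — 7 values for 7 variables — and 27 appears only in a₃'s list, so a₃ = 27.
The 6 still-open variables together cover exactly {6, 9, 18, 19, 24, 28} — 6 values for 6 variables — and 28 appears only in a₂'s list, so a₂ = 28.
Among the 5 still-open variables, 18 fits only a₁ (and all 5 values in {6, 9, 18, 19, 24} must be used), so a₁ = 18.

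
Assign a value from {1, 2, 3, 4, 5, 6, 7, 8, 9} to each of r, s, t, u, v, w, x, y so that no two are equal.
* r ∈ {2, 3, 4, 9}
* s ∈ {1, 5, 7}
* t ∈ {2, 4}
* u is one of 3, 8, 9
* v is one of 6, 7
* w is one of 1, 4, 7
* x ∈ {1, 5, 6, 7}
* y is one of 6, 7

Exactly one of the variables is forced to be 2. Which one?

t

The 2 variables v and y are confined to {6, 7}, which locks those values in; drop them from s, w, x.
s and x share exactly the 2 values {1, 5}; by pigeonhole those values go to them, so strike 1, 5 from w.
That leaves w = 4. Remove 4 from r, t.
So 2 goes to t.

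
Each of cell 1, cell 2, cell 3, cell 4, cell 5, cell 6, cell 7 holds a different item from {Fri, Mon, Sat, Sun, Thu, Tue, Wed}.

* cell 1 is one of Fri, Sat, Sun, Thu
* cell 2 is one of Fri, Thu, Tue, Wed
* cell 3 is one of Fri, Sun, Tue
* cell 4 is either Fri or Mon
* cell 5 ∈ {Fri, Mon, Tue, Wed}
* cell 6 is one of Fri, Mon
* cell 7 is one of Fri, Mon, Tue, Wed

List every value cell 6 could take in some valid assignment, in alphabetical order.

The 7 variables draw from only 7 values {Fri, Mon, Sat, Sun, Thu, Tue, Wed}, so each is used; only cell 1 can be Sat, hence cell 1 = Sat.
The 6 still-open variables draw from only 6 values {Fri, Mon, Sun, Thu, Tue, Wed}, so each is used; only cell 3 can be Sun, hence cell 3 = Sun.
The 5 still-open variables draw from only 5 values {Fri, Mon, Thu, Tue, Wed}, so each is used; only cell 2 can be Thu, hence cell 2 = Thu.
cell 4 and cell 6 between them cover only {Fri, Mon} — a naked pair. Remove those values from cell 5, cell 7.
No further eliminations apply; cell 6 can still be any of Fri, Mon.

Fri, Mon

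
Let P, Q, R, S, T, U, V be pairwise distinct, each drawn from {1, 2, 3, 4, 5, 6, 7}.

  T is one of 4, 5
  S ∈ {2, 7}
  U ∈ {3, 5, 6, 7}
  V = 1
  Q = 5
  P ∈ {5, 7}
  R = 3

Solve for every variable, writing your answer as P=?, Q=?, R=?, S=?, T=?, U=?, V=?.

Q has just one choice, so Q = 5. Eliminate 5 elsewhere: P, T, U.
That leaves R = 3. Remove 3 from U.
T has just one choice, so T = 4.
V has just one choice, so V = 1.
That leaves P = 7. Strike 7 from S, U.
S has just one choice, so S = 2.
U has just one choice, so U = 6.

P=7, Q=5, R=3, S=2, T=4, U=6, V=1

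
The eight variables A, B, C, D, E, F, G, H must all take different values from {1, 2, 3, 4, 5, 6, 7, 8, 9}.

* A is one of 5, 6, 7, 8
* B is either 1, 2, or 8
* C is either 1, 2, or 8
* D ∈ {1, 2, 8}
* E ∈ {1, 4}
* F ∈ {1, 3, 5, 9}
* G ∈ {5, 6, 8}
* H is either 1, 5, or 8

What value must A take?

B, C, D between them cover only {1, 2, 8} — a naked triple. Remove those values from A, E, F, G, H.
E must be 4 (only option left).
H's domain is down to {5}, so H = 5. So A, F, G can't be 5.
That leaves G = 6. So A can't be 6.
So A = 7.

7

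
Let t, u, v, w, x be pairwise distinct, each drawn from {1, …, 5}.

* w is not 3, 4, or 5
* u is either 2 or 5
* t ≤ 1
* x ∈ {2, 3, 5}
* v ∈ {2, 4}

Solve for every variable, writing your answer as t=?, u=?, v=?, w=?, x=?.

t=1, u=5, v=4, w=2, x=3

t's domain is down to {1}, so t = 1. Eliminate 1 elsewhere: w.
w must be 2 (only option left). Remove 2 from u, v, x.
That leaves u = 5. So x can't be 5.
That leaves v = 4.
That leaves x = 3.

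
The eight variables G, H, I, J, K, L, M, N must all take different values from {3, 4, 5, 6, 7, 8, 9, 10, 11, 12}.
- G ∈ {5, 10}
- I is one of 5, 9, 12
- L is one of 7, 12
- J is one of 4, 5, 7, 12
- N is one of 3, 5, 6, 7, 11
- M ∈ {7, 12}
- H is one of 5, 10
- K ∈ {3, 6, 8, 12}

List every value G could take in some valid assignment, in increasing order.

G and H share exactly the 2 values {5, 10}; by pigeonhole those values go to them, so strike 5, 10 from I, J, N.
L and M share exactly the 2 values {7, 12}; by pigeonhole those values go to them, so strike 7, 12 from I, J, K, N.
I has just one choice, so I = 9.
J must be 4 (only option left).
No further eliminations apply; G can still be any of 5, 10.

5, 10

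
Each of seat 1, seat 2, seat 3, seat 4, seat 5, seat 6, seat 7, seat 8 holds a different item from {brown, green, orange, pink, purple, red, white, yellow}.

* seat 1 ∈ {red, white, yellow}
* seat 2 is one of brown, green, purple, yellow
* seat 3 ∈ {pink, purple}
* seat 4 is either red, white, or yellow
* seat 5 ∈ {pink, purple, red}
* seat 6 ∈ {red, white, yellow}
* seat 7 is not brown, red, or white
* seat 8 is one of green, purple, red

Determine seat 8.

green

The 8 variables together cover exactly {brown, green, orange, pink, purple, red, white, yellow} — 8 values for 8 variables — and brown appears only in seat 2's list, so seat 2 = brown.
The 7 still-open variables together cover exactly {green, orange, pink, purple, red, white, yellow} — 7 values for 7 variables — and orange appears only in seat 7's list, so seat 7 = orange.
Among the 6 still-open variables, green fits only seat 8 (and all 6 values in {green, pink, purple, red, white, yellow} must be used), so seat 8 = green.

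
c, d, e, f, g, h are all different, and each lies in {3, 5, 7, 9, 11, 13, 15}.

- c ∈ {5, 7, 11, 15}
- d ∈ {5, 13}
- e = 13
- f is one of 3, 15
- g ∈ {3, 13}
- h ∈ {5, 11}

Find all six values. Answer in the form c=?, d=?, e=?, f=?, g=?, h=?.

e has just one choice, so e = 13. Remove 13 from d, g.
g's domain is down to {3}, so g = 3. Remove 3 from f.
d has just one choice, so d = 5. So c, h can't be 5.
That leaves f = 15. Strike 15 from c.
h's domain is down to {11}, so h = 11. Remove 11 from c.
c must be 7 (only option left).

c=7, d=5, e=13, f=15, g=3, h=11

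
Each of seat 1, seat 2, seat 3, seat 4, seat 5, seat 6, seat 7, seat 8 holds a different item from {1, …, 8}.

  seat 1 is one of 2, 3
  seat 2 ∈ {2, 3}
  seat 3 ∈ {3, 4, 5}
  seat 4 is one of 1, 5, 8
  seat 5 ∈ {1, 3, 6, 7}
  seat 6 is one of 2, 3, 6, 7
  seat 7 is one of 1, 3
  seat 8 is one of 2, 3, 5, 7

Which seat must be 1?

seat 7

The 8 variables together cover exactly {1, 2, 3, 4, 5, 6, 7, 8} — 8 values for 8 variables — and 4 appears only in seat 3's list, so seat 3 = 4.
Among the 7 still-open variables, 8 fits only seat 4 (and all 7 values in {1, 2, 3, 5, 6, 7, 8} must be used), so seat 4 = 8.
The 6 still-open variables draw from only 6 values {1, 2, 3, 5, 6, 7}, so each is used; only seat 8 can be 5, hence seat 8 = 5.
The 2 variables seat 1 and seat 2 are confined to {2, 3}, which locks those values in; drop them from seat 5, seat 6, seat 7.
So 1 goes to seat 7.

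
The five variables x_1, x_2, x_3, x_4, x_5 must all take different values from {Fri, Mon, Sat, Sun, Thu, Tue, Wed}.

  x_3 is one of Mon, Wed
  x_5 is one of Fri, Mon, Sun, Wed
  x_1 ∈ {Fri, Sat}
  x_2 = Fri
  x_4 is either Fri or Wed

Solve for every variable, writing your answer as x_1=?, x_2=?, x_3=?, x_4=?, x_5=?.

x_2 must be Fri (only option left). Eliminate Fri elsewhere: x_1, x_4, x_5.
That leaves x_4 = Wed. Eliminate Wed elsewhere: x_3, x_5.
x_1 has just one choice, so x_1 = Sat.
x_3's domain is down to {Mon}, so x_3 = Mon. Eliminate Mon elsewhere: x_5.
That leaves x_5 = Sun.

x_1=Sat, x_2=Fri, x_3=Mon, x_4=Wed, x_5=Sun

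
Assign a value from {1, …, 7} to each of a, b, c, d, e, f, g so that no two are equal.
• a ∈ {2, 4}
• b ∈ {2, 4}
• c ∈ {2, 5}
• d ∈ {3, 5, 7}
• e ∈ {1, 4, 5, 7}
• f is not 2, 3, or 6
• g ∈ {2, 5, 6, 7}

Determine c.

5

Among the 7 variables, 3 fits only d (and all 7 values in {1, 2, 3, 4, 5, 6, 7} must be used), so d = 3.
The 6 still-open variables together cover exactly {1, 2, 4, 5, 6, 7} — 6 values for 6 variables — and 6 appears only in g's list, so g = 6.
a and b share exactly the 2 values {2, 4}; by pigeonhole those values go to them, so strike 2, 4 from c, e, f.
So c = 5.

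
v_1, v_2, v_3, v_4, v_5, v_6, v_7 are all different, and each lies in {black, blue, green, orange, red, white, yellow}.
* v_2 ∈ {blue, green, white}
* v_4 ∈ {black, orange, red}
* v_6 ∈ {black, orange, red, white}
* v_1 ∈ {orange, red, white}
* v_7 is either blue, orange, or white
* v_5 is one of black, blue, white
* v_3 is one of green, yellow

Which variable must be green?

Among the 7 variables, yellow fits only v_3 (and all 7 values in {black, blue, green, orange, red, white, yellow} must be used), so v_3 = yellow.
The 6 still-open variables draw from only 6 values {black, blue, green, orange, red, white}, so each is used; only v_2 can be green, hence v_2 = green.

v_2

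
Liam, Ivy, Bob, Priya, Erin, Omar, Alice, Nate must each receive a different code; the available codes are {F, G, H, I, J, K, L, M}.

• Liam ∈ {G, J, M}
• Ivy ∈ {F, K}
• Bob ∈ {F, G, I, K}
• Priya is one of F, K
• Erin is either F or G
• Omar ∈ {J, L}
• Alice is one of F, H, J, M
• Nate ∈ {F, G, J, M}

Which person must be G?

The 8 variables draw from only 8 values {F, G, H, I, J, K, L, M}, so each is used; only Alice can be H, hence Alice = H.
Among the 7 still-open variables, I fits only Bob (and all 7 values in {F, G, I, J, K, L, M} must be used), so Bob = I.
Among the 6 still-open variables, L fits only Omar (and all 6 values in {F, G, J, K, L, M} must be used), so Omar = L.
Ivy and Priya share exactly the 2 values {F, K}; by pigeonhole those values go to them, so strike F, K from Erin, Nate.
So G goes to Erin.

Erin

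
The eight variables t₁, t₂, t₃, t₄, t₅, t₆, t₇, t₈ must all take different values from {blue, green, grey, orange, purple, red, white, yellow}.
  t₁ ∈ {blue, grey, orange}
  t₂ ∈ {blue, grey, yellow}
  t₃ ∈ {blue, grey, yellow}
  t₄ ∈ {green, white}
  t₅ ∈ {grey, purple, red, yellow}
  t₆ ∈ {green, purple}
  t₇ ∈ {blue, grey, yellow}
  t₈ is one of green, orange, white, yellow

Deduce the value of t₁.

orange

Among the 8 variables, red fits only t₅ (and all 8 values in {blue, green, grey, orange, purple, red, white, yellow} must be used), so t₅ = red.
The 7 still-open variables together cover exactly {blue, green, grey, orange, purple, white, yellow} — 7 values for 7 variables — and purple appears only in t₆'s list, so t₆ = purple.
t₂, t₃, t₇ between them cover only {blue, grey, yellow} — a naked triple. Remove those values from t₁, t₈.
So t₁ = orange.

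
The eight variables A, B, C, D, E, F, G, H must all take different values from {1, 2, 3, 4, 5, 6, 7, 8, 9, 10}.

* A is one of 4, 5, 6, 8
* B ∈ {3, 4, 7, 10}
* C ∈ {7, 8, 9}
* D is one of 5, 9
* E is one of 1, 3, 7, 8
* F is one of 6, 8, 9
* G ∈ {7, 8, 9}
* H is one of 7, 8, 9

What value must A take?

The 3 variables C, G, H are confined to {7, 8, 9}, which locks those values in; drop them from A, B, D, E, F.
D must be 5 (only option left). Strike 5 from A.
That leaves F = 6. Strike 6 from A.
So A = 4.

4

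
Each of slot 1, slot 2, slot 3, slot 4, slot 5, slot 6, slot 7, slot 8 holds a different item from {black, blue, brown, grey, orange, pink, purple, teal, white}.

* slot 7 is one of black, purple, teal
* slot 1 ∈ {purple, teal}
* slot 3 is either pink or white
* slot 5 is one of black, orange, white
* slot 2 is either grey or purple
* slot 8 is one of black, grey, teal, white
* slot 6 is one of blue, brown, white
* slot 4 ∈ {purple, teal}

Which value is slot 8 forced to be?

The 2 variables slot 1 and slot 4 are confined to {purple, teal}, which locks those values in; drop them from slot 2, slot 7, slot 8.
slot 2 has just one choice, so slot 2 = grey. So slot 8 can't be grey.
slot 7 must be black (only option left). Strike black from slot 5, slot 8.
So slot 8 = white.

white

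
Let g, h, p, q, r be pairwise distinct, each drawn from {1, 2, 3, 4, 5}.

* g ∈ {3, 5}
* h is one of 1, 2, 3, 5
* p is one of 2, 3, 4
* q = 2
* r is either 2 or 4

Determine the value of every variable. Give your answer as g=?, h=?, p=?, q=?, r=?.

q has just one choice, so q = 2. Eliminate 2 elsewhere: h, p, r.
r's domain is down to {4}, so r = 4. Remove 4 from p.
p's domain is down to {3}, so p = 3. Remove 3 from g, h.
g's domain is down to {5}, so g = 5. So h can't be 5.
h has just one choice, so h = 1.

g=5, h=1, p=3, q=2, r=4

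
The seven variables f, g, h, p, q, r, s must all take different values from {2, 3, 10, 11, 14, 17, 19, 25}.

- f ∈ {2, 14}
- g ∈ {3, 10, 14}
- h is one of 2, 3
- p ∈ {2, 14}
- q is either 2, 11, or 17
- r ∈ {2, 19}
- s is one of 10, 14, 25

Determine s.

25

f and p share exactly the 2 values {2, 14}; by pigeonhole those values go to them, so strike 2, 14 from g, h, q, r, s.
h has just one choice, so h = 3. So g can't be 3.
r must be 19 (only option left).
g's domain is down to {10}, so g = 10. Eliminate 10 elsewhere: s.
So s = 25.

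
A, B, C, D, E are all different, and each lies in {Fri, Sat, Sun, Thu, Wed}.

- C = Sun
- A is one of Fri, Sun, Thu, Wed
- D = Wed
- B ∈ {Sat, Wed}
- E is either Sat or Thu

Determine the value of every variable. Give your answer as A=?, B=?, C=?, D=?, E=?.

A=Fri, B=Sat, C=Sun, D=Wed, E=Thu

C must be Sun (only option left). So A can't be Sun.
That leaves D = Wed. Remove Wed from A, B.
That leaves B = Sat. Remove Sat from E.
E's domain is down to {Thu}, so E = Thu. So A can't be Thu.
A has just one choice, so A = Fri.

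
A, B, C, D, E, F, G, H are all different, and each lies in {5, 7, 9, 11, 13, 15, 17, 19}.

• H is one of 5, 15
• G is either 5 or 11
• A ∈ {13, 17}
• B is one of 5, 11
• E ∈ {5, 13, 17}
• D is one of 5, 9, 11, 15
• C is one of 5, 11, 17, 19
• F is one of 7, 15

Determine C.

The 8 variables draw from only 8 values {5, 7, 9, 11, 13, 15, 17, 19}, so each is used; only F can be 7, hence F = 7.
The 7 still-open variables together cover exactly {5, 9, 11, 13, 15, 17, 19} — 7 values for 7 variables — and 9 appears only in D's list, so D = 9.
Among the 6 still-open variables, 15 fits only H (and all 6 values in {5, 11, 13, 15, 17, 19} must be used), so H = 15.
The 5 still-open variables draw from only 5 values {5, 11, 13, 17, 19}, so each is used; only C can be 19, hence C = 19.

19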